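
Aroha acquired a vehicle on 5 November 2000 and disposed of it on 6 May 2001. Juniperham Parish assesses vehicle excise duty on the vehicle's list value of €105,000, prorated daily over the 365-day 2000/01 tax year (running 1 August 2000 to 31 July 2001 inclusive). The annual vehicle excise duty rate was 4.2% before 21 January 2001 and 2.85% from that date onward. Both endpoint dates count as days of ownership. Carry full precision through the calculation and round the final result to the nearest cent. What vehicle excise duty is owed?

5 November 2000 – 20 January 2001: 77 days at 4.2% → €105,000 × 4.2% × 77/365 = €930.3288
21 January – 6 May 2001: 106 days at 2.85% → €105,000 × 2.85% × 106/365 = €869.0548
Total = €1,799.3836

€1,799.38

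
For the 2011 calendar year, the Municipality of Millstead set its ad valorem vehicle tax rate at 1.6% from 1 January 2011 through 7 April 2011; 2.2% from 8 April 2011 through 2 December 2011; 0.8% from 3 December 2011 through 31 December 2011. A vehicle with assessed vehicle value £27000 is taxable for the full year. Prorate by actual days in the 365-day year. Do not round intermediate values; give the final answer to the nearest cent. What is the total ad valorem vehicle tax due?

£520.92

1 January – 7 April 2011: 97 days at 1.6% → £27000 × 1.6% × 97/365 = £114.8055
8 April – 2 December 2011: 239 days at 2.2% → £27000 × 2.2% × 239/365 = £388.9479
3 December – 31 December 2011: 29 days at 0.8% → £27000 × 0.8% × 29/365 = £17.1616
Total = £520.9151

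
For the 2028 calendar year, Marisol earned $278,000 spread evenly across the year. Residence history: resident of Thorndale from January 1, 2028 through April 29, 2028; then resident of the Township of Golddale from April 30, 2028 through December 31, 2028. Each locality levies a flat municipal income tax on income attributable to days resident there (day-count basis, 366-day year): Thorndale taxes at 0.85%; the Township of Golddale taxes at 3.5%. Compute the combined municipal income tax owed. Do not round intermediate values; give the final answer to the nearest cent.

$7,314.59

Thorndale, January 1 – April 29, 2028: 120 days → $278,000 × 0.85% × 120/366 = $774.7541
The Township of Golddale, April 30 – December 31, 2028: 246 days → $278,000 × 3.5% × 246/366 = $6,539.8361
Total = $7,314.5902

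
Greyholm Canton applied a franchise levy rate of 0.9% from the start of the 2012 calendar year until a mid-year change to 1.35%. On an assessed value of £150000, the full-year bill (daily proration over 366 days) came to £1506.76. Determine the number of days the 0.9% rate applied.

281 days

Let d = days at the first rate; then 366 − d days at the second rate.
£150000 × [0.9%·d + 1.35%·(366−d)] / 366 = £1506.76
Solving gives d = 281, so the new rate took effect on 8 October 2012.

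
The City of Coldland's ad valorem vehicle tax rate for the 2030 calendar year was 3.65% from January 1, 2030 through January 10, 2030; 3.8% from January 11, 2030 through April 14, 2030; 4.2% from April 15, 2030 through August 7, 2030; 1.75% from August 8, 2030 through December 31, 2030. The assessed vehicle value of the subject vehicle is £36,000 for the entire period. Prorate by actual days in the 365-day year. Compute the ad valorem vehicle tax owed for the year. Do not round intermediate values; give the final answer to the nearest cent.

January 1 – January 10, 2030: 10 days at 3.65% → £36,000 × 3.65% × 10/365 = £36.0000
January 11 – April 14, 2030: 94 days at 3.8% → £36,000 × 3.8% × 94/365 = £352.3068
April 15 – August 7, 2030: 115 days at 4.2% → £36,000 × 4.2% × 115/365 = £476.3836
August 8 – December 31, 2030: 146 days at 1.75% → £36,000 × 1.75% × 146/365 = £252.0000
Total = £1,116.6904

£1,116.69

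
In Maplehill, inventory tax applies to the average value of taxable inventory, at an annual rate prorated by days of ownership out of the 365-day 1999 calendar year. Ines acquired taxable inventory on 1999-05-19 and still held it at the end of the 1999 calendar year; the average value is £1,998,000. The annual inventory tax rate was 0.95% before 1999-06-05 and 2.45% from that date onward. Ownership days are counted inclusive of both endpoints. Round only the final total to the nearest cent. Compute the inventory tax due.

1999-05-19 to 1999-06-04: 17 days at 0.95% → £1,998,000 × 0.95% × 17/365 = £884.0466
1999-06-05 to 1999-12-31: 210 days at 2.45% → £1,998,000 × 2.45% × 210/365 = £28,163.5890
Total = £29,047.6356

£29,047.64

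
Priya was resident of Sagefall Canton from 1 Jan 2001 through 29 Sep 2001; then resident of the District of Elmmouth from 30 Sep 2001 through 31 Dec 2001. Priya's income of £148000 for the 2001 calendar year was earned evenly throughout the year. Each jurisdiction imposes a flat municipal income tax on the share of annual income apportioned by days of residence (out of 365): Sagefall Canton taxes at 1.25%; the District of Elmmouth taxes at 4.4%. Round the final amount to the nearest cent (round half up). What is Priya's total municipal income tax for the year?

Sagefall Canton, 1 Jan – 29 Sep 2001: 272 days → £148000 × 1.25% × 272/365 = £1378.6301
The District of Elmmouth, 30 Sep – 31 Dec 2001: 93 days → £148000 × 4.4% × 93/365 = £1659.2219
Total = £3037.8521

£3037.85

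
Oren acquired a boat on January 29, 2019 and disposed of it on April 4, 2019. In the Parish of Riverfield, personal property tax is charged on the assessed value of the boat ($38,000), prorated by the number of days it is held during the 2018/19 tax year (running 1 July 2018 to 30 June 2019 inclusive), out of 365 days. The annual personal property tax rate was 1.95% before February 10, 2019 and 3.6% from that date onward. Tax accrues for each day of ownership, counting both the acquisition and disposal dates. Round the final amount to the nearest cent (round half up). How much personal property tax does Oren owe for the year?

$226.75

January 29 – February 9, 2019: 12 days at 1.95% → $38,000 × 1.95% × 12/365 = $24.3616
February 10 – April 4, 2019: 54 days at 3.6% → $38,000 × 3.6% × 54/365 = $202.3890
Total = $226.7507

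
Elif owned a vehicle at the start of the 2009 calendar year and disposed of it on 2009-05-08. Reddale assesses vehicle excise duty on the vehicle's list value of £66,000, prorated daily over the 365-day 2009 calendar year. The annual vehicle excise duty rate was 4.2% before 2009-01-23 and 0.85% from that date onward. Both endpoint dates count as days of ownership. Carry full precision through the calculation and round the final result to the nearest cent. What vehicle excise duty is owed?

£330.00

2009-01-01 to 2009-01-22: 22 days at 4.2% → £66,000 × 4.2% × 22/365 = £167.0795
2009-01-23 to 2009-05-08: 106 days at 0.85% → £66,000 × 0.85% × 106/365 = £162.9205
Total = £330.0000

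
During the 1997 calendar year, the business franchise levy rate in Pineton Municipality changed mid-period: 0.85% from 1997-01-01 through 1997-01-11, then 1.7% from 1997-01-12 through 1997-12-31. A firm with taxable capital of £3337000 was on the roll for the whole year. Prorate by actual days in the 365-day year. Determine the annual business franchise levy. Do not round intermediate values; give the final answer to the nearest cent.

£55874.18

1997-01-01 to 1997-01-11: 11 days at 0.85% → £3337000 × 0.85% × 11/365 = £854.8205
1997-01-12 to 1997-12-31: 354 days at 1.7% → £3337000 × 1.7% × 354/365 = £55019.3589
Total = £55874.1795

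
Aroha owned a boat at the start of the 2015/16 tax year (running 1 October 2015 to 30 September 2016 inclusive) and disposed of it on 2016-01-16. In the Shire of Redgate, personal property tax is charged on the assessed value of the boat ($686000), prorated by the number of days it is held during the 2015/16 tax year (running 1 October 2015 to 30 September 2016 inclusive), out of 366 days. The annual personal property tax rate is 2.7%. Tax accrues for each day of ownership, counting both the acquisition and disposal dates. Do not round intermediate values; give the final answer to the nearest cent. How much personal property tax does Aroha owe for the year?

$5465.51

Days held (2015-10-01 to 2016-01-16): 108 out of 366
Tax = $686000 × 2.7% × 108/366 = $5465.5082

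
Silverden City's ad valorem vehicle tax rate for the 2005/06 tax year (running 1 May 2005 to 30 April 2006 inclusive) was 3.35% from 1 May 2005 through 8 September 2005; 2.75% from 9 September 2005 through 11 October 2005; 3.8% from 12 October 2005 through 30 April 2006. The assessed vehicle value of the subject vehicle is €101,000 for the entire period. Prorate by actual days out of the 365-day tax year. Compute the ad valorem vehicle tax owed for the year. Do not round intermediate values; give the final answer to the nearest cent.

1 May – 8 September 2005: 131 days at 3.35% → €101,000 × 3.35% × 131/365 = €1,214.3521
9 September – 11 October 2005: 33 days at 2.75% → €101,000 × 2.75% × 33/365 = €251.1164
12 October 2005 – 30 April 2006: 201 days at 3.8% → €101,000 × 3.8% × 201/365 = €2,113.5288
Total = €3,578.9973

€3,579.00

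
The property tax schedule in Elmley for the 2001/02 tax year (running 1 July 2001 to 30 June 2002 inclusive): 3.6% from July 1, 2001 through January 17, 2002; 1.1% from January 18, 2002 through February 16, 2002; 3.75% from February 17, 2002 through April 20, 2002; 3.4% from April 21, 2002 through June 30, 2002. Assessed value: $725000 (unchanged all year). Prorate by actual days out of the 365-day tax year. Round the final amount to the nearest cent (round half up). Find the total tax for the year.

$24515.92

July 1, 2001 – January 17, 2002: 201 days at 3.6% → $725000 × 3.6% × 201/365 = $14372.8767
January 18 – February 16, 2002: 30 days at 1.1% → $725000 × 1.1% × 30/365 = $655.4795
February 17 – April 20, 2002: 63 days at 3.75% → $725000 × 3.75% × 63/365 = $4692.6370
April 21 – June 30, 2002: 71 days at 3.4% → $725000 × 3.4% × 71/365 = $4794.9315
Total = $24515.9247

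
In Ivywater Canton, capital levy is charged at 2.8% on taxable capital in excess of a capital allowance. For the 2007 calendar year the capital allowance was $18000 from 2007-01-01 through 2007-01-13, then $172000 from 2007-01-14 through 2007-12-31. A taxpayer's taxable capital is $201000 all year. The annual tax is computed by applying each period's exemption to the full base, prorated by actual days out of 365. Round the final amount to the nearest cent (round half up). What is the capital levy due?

$965.58

2007-01-01 to 2007-01-13: 13 days, exemption $18000 → ($201000 − $18000) × 2.8% × 13/365 = $182.4986
2007-01-14 to 2007-12-31: 352 days, exemption $172000 → ($201000 − $172000) × 2.8% × 352/365 = $783.0795
Total = $965.5781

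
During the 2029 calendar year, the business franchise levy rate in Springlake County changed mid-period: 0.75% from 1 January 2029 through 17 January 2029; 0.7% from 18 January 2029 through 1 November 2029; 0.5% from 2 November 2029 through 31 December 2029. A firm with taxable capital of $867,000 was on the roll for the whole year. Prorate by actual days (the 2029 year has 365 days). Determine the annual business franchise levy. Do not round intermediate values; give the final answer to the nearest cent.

$5,804.15

1 January – 17 January 2029: 17 days at 0.75% → $867,000 × 0.75% × 17/365 = $302.8562
18 January – 1 November 2029: 288 days at 0.7% → $867,000 × 0.7% × 288/365 = $4,788.6904
2 November – 31 December 2029: 60 days at 0.5% → $867,000 × 0.5% × 60/365 = $712.6027
Total = $5,804.1493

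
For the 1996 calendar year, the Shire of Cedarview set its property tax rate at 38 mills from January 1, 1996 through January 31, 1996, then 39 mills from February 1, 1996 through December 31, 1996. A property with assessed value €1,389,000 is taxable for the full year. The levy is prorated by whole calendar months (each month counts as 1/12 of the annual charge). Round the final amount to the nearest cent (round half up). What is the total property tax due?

January 1 – January 31, 1996: 1 month at 38 mills → €1,389,000 × 3.8% × 1/12 = €4,398.5000
February 1 – December 31, 1996: 11 months at 39 mills → €1,389,000 × 3.9% × 11/12 = €49,656.7500
Total = €54,055.2500

€54,055.25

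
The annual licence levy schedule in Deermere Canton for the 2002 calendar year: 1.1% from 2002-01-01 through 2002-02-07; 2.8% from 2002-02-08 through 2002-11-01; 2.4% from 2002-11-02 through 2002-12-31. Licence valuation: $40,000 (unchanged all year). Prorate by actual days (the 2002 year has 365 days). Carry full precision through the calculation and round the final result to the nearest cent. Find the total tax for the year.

2002-01-01 to 2002-02-07: 38 days at 1.1% → $40,000 × 1.1% × 38/365 = $45.8082
2002-02-08 to 2002-11-01: 267 days at 2.8% → $40,000 × 2.8% × 267/365 = $819.2877
2002-11-02 to 2002-12-31: 60 days at 2.4% → $40,000 × 2.4% × 60/365 = $157.8082
Total = $1,022.9041

$1,022.90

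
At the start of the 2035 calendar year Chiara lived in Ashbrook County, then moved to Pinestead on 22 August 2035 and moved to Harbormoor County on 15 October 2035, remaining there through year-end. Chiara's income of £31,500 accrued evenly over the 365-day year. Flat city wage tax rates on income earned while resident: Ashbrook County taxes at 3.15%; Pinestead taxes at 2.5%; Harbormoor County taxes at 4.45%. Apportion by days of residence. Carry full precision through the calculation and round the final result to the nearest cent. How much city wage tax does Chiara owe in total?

£1,049.47

Ashbrook County, 1 January – 21 August 2035: 233 days → £31,500 × 3.15% × 233/365 = £633.4089
Pinestead, 22 August – 14 October 2035: 54 days → £31,500 × 2.5% × 54/365 = £116.5068
Harbormoor County, 15 October – 31 December 2035: 78 days → £31,500 × 4.45% × 78/365 = £299.5521
Total = £1,049.4678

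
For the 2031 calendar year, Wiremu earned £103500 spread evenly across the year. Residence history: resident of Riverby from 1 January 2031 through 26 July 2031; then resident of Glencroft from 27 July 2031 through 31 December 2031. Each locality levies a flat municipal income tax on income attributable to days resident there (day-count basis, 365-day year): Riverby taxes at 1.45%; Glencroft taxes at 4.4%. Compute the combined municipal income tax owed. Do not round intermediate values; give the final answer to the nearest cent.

£2822.43

Riverby, 1 January – 26 July 2031: 207 days → £103500 × 1.45% × 207/365 = £851.1103
Glencroft, 27 July – 31 December 2031: 158 days → £103500 × 4.4% × 158/365 = £1971.3205
Total = £2822.4308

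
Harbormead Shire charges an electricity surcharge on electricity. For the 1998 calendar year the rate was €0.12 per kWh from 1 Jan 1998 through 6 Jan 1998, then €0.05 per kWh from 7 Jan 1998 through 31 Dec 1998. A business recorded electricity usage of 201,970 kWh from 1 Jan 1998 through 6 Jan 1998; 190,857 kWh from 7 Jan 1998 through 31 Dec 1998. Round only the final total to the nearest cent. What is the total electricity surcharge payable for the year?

1 Jan – 6 Jan 1998: 201,970 kWh at €0.12/kWh → €24236.40
7 Jan – 31 Dec 1998: 190,857 kWh at €0.05/kWh → €9542.85

€33779.25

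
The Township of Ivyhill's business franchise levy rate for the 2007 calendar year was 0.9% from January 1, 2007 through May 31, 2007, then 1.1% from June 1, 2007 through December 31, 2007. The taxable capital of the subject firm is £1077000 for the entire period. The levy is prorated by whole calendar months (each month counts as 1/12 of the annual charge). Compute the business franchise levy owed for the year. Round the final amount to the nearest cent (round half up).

£10949.50

January 1 – May 31, 2007: 5 months at 0.9% → £1077000 × 0.9% × 5/12 = £4038.7500
June 1 – December 31, 2007: 7 months at 1.1% → £1077000 × 1.1% × 7/12 = £6910.7500
Total = £10949.5000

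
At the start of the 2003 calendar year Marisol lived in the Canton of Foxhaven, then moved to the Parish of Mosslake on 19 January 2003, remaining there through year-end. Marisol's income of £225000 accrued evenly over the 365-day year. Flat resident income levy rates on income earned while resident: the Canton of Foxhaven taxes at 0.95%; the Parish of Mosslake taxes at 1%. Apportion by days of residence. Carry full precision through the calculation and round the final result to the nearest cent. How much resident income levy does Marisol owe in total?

The Canton of Foxhaven, 1 January – 18 January 2003: 18 days → £225000 × 0.95% × 18/365 = £105.4110
The Parish of Mosslake, 19 January – 31 December 2003: 347 days → £225000 × 1% × 347/365 = £2139.0411
Total = £2244.4521

£2244.45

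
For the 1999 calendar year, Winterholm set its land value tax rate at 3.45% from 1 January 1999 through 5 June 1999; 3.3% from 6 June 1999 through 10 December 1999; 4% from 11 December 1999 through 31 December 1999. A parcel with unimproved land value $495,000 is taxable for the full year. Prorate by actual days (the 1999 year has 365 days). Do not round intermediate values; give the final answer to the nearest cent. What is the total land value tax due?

$16,851.70

1 January – 5 June 1999: 156 days at 3.45% → $495,000 × 3.45% × 156/365 = $7,298.8767
6 June – 10 December 1999: 188 days at 3.3% → $495,000 × 3.3% × 188/365 = $8,413.6438
11 December – 31 December 1999: 21 days at 4% → $495,000 × 4% × 21/365 = $1,139.1781
Total = $16,851.6986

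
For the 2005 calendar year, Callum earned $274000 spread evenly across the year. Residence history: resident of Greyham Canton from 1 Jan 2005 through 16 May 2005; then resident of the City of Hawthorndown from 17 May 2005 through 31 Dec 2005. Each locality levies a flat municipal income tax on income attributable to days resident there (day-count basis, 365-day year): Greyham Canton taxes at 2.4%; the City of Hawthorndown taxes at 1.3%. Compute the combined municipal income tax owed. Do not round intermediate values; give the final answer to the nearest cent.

Greyham Canton, 1 Jan – 16 May 2005: 136 days → $274000 × 2.4% × 136/365 = $2450.2356
The City of Hawthorndown, 17 May – 31 Dec 2005: 229 days → $274000 × 1.3% × 229/365 = $2234.7890
Total = $4685.0247

$4685.02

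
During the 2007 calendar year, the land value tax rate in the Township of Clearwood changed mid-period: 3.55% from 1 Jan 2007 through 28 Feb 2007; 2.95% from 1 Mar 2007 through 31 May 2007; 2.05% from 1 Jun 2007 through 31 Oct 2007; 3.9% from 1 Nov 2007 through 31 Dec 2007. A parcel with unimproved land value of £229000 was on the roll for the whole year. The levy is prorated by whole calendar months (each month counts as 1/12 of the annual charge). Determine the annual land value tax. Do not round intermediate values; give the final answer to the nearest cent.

1 Jan – 28 Feb 2007: 2 months at 3.55% → £229000 × 3.55% × 2/12 = £1354.9167
1 Mar – 31 May 2007: 3 months at 2.95% → £229000 × 2.95% × 3/12 = £1688.8750
1 Jun – 31 Oct 2007: 5 months at 2.05% → £229000 × 2.05% × 5/12 = £1956.0417
1 Nov – 31 Dec 2007: 2 months at 3.9% → £229000 × 3.9% × 2/12 = £1488.5000
Total = £6488.3333

£6488.33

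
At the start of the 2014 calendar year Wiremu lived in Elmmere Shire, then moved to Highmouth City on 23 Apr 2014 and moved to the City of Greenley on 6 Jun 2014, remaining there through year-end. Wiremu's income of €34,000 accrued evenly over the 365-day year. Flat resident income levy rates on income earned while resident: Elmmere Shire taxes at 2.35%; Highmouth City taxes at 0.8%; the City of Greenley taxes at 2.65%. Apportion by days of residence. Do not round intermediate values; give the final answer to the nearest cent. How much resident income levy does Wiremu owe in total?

€793.88

Elmmere Shire, 1 Jan – 22 Apr 2014: 112 days → €34,000 × 2.35% × 112/365 = €245.1726
Highmouth City, 23 Apr – 5 Jun 2014: 44 days → €34,000 × 0.8% × 44/365 = €32.7890
The City of Greenley, 6 Jun – 31 Dec 2014: 209 days → €34,000 × 2.65% × 209/365 = €515.9151
Total = €793.8767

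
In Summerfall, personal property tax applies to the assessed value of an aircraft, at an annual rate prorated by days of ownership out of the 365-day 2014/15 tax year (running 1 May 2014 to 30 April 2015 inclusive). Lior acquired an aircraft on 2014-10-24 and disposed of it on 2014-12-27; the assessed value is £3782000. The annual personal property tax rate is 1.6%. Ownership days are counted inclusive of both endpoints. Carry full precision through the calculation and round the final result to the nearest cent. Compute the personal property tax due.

Days held (2014-10-24 to 2014-12-27): 65 out of 365
Tax = £3782000 × 1.6% × 65/365 = £10776.1096

£10776.11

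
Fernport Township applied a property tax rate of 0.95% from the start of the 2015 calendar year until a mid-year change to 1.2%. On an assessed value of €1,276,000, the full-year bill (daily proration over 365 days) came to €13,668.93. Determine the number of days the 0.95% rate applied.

188 days

Let d = days at the first rate; then 365 − d days at the second rate.
€1,276,000 × [0.95%·d + 1.2%·(365−d)] / 365 = €13,668.93
Solving gives d = 188, so the new rate took effect on July 8, 2015.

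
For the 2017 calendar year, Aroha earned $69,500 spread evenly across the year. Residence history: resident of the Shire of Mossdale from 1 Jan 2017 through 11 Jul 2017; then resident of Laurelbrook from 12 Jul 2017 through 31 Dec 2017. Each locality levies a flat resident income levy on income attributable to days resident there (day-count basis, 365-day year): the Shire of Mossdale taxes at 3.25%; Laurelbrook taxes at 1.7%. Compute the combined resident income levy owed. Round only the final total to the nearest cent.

$1,748.16

The Shire of Mossdale, 1 Jan – 11 Jul 2017: 192 days → $69,500 × 3.25% × 192/365 = $1,188.1644
Laurelbrook, 12 Jul – 31 Dec 2017: 173 days → $69,500 × 1.7% × 173/365 = $559.9986
Total = $1,748.1630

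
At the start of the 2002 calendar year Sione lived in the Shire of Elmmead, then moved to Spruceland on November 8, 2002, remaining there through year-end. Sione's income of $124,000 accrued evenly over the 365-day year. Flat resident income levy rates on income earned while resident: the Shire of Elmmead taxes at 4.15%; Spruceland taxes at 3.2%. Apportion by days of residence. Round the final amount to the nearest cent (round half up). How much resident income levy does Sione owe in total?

The Shire of Elmmead, January 1 – November 7, 2002: 311 days → $124,000 × 4.15% × 311/365 = $4,384.6740
Spruceland, November 8 – December 31, 2002: 54 days → $124,000 × 3.2% × 54/365 = $587.0466
Total = $4,971.7205

$4,971.72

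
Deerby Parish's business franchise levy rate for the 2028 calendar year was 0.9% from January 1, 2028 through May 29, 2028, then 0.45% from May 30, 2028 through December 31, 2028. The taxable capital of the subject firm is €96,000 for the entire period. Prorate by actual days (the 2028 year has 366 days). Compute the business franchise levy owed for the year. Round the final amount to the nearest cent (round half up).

January 1 – May 29, 2028: 150 days at 0.9% → €96,000 × 0.9% × 150/366 = €354.0984
May 30 – December 31, 2028: 216 days at 0.45% → €96,000 × 0.45% × 216/366 = €254.9508
Total = €609.0492

€609.05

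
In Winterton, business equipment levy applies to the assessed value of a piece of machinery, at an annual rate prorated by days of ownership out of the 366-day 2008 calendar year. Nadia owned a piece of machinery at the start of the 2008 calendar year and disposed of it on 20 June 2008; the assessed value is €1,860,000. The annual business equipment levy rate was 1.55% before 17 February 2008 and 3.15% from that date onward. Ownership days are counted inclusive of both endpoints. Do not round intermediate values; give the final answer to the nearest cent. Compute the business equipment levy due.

€23,712.46

1 January – 16 February 2008: 47 days at 1.55% → €1,860,000 × 1.55% × 47/366 = €3,702.2131
17 February – 20 June 2008: 125 days at 3.15% → €1,860,000 × 3.15% × 125/366 = €20,010.2459
Total = €23,712.4590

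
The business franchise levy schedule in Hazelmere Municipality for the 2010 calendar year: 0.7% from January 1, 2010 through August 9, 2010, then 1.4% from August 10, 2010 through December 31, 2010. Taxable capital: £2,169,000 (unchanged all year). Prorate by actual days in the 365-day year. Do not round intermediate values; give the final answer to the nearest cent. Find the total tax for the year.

January 1 – August 9, 2010: 221 days at 0.7% → £2,169,000 × 0.7% × 221/365 = £9,192.9945
August 10 – December 31, 2010: 144 days at 1.4% → £2,169,000 × 1.4% × 144/365 = £11,980.0110
Total = £21,173.0055

£21,173.01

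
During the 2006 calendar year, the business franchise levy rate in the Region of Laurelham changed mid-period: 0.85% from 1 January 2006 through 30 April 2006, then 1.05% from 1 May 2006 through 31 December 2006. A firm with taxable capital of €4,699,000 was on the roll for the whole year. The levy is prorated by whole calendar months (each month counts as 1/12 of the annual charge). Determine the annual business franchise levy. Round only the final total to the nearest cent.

€46,206.83

1 January – 30 April 2006: 4 months at 0.85% → €4,699,000 × 0.85% × 4/12 = €13,313.8333
1 May – 31 December 2006: 8 months at 1.05% → €4,699,000 × 1.05% × 8/12 = €32,893.0000
Total = €46,206.8333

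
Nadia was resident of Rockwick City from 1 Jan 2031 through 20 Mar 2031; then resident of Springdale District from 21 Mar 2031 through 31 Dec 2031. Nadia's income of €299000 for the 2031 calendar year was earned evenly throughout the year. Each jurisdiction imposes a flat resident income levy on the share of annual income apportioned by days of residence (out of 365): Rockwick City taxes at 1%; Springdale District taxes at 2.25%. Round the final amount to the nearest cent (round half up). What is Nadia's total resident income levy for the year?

Rockwick City, 1 Jan – 20 Mar 2031: 79 days → €299000 × 1% × 79/365 = €647.1507
Springdale District, 21 Mar – 31 Dec 2031: 286 days → €299000 × 2.25% × 286/365 = €5271.4110
Total = €5918.5616

€5918.56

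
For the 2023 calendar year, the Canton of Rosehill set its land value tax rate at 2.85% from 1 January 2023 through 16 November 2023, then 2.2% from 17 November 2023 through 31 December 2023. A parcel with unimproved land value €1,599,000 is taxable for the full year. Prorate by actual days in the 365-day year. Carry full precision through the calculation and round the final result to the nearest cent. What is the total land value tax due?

1 January – 16 November 2023: 320 days at 2.85% → €1,599,000 × 2.85% × 320/365 = €39,953.0959
17 November – 31 December 2023: 45 days at 2.2% → €1,599,000 × 2.2% × 45/365 = €4,337.0137
Total = €44,290.1096

€44,290.11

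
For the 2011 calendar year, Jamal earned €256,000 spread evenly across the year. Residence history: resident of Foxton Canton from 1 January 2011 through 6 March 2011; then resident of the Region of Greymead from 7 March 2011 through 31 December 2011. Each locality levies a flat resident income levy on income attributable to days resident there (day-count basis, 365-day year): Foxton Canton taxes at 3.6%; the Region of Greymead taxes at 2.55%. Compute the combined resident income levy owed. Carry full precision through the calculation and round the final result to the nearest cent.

Foxton Canton, 1 January – 6 March 2011: 65 days → €256,000 × 3.6% × 65/365 = €1,641.2055
The Region of Greymead, 7 March – 31 December 2011: 300 days → €256,000 × 2.55% × 300/365 = €5,365.4795
Total = €7,006.6849

€7,006.68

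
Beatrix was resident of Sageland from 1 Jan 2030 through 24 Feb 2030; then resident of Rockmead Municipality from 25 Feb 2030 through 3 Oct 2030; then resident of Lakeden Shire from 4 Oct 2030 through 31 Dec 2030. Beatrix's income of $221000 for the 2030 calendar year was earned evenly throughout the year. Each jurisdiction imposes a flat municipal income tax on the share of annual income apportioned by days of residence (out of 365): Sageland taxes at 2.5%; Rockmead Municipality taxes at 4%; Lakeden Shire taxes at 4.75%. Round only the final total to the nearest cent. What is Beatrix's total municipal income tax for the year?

Sageland, 1 Jan – 24 Feb 2030: 55 days → $221000 × 2.5% × 55/365 = $832.5342
Rockmead Municipality, 25 Feb – 3 Oct 2030: 221 days → $221000 × 4% × 221/365 = $5352.4384
Lakeden Shire, 4 Oct – 31 Dec 2030: 89 days → $221000 × 4.75% × 89/365 = $2559.6644
Total = $8744.6370

$8744.64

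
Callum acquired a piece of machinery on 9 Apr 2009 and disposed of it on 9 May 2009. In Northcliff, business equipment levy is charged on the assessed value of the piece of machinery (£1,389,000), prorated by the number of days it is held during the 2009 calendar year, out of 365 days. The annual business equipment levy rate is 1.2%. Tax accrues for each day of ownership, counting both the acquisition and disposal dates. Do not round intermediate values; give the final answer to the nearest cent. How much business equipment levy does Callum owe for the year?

Days held (9 Apr – 9 May 2009): 31 out of 365
Tax = £1,389,000 × 1.2% × 31/365 = £1,415.6384

£1,415.64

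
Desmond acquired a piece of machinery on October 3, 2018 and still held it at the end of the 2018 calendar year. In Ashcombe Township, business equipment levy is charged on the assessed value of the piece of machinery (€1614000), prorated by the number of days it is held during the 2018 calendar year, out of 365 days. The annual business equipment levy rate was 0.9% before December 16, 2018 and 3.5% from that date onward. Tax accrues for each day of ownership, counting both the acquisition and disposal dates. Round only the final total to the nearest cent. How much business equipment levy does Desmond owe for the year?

€5421.27

October 3 – December 15, 2018: 74 days at 0.9% → €1614000 × 0.9% × 74/365 = €2944.9973
December 16 – December 31, 2018: 16 days at 3.5% → €1614000 × 3.5% × 16/365 = €2476.2740
Total = €5421.2712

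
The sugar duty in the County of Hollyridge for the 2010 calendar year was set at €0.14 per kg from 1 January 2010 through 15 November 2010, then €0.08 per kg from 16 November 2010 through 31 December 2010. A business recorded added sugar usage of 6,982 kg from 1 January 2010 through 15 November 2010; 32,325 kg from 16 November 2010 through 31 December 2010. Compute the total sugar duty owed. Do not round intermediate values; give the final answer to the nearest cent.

1 January – 15 November 2010: 6,982 kg at €0.14/kg → €977.48
16 November – 31 December 2010: 32,325 kg at €0.08/kg → €2586.00

€3563.48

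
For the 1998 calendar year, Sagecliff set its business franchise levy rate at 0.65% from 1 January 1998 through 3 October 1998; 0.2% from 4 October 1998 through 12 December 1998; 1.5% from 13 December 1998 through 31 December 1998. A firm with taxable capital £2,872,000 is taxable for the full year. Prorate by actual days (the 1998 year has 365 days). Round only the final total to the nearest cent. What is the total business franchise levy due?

£17,460.19

1 January – 3 October 1998: 276 days at 0.65% → £2,872,000 × 0.65% × 276/365 = £14,116.0767
4 October – 12 December 1998: 70 days at 0.2% → £2,872,000 × 0.2% × 70/365 = £1,101.5890
13 December – 31 December 1998: 19 days at 1.5% → £2,872,000 × 1.5% × 19/365 = £2,242.5205
Total = £17,460.1863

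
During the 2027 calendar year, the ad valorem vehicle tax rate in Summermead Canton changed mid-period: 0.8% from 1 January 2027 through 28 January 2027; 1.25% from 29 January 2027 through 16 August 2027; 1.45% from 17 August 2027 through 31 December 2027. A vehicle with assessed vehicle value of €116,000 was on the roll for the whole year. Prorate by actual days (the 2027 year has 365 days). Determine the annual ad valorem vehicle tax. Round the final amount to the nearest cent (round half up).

1 January – 28 January 2027: 28 days at 0.8% → €116,000 × 0.8% × 28/365 = €71.1890
29 January – 16 August 2027: 200 days at 1.25% → €116,000 × 1.25% × 200/365 = €794.5205
17 August – 31 December 2027: 137 days at 1.45% → €116,000 × 1.45% × 137/365 = €631.3260
Total = €1,497.0356

€1,497.04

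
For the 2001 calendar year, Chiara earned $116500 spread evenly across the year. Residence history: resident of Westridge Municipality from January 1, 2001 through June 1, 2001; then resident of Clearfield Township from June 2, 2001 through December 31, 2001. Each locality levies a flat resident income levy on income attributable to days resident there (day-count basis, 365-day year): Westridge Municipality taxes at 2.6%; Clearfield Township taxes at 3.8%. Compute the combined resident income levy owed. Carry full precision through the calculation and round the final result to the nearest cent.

Westridge Municipality, January 1 – June 1, 2001: 152 days → $116500 × 2.6% × 152/365 = $1261.3918
Clearfield Township, June 2 – December 31, 2001: 213 days → $116500 × 3.8% × 213/365 = $2583.4274
Total = $3844.8192

$3844.82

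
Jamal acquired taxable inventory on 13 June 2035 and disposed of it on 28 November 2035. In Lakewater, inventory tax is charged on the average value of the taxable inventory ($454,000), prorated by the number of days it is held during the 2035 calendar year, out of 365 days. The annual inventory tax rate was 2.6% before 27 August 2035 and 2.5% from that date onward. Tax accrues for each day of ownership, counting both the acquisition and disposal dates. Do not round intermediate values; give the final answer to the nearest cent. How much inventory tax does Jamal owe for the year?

$5,348.49

13 June – 26 August 2035: 75 days at 2.6% → $454,000 × 2.6% × 75/365 = $2,425.4795
27 August – 28 November 2035: 94 days at 2.5% → $454,000 × 2.5% × 94/365 = $2,923.0137
Total = $5,348.4932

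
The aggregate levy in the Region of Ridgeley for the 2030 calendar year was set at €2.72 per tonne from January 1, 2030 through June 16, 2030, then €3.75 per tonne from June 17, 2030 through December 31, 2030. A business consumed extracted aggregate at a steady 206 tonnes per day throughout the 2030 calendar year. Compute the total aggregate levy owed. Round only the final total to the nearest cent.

€246,528.44

January 1 – June 16, 2030: 167 days × 206 tonnes/day = 34,402 tonnes at €2.72/tonne → €93,573.44
June 17 – December 31, 2030: 198 days × 206 tonnes/day = 40,788 tonnes at €3.75/tonne → €152,955.00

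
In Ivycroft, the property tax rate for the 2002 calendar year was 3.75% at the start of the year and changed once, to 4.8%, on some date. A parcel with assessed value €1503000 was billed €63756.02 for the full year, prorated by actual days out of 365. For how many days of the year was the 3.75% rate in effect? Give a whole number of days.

Let d = days at the first rate; then 365 − d days at the second rate.
€1503000 × [3.75%·d + 4.8%·(365−d)] / 365 = €63756.02
Solving gives d = 194, so the new rate took effect on July 14, 2002.

194 days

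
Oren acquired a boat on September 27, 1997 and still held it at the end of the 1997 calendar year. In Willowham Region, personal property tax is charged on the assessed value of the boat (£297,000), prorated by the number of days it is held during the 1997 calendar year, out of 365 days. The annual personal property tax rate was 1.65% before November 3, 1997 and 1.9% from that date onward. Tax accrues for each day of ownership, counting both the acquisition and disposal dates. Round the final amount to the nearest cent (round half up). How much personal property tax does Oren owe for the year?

September 27 – November 2, 1997: 37 days at 1.65% → £297,000 × 1.65% × 37/365 = £496.7630
November 3 – December 31, 1997: 59 days at 1.9% → £297,000 × 1.9% × 59/365 = £912.1562
Total = £1,408.9192

£1,408.92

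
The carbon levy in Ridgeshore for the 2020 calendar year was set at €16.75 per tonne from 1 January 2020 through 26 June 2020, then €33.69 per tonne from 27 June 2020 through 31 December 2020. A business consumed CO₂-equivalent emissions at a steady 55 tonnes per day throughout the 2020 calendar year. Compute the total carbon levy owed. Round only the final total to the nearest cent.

1 January – 26 June 2020: 178 days × 55 tonnes/day = 9,790 tonnes at €16.75/tonne → €163,982.50
27 June – 31 December 2020: 188 days × 55 tonnes/day = 10,340 tonnes at €33.69/tonne → €348,354.60

€512,337.10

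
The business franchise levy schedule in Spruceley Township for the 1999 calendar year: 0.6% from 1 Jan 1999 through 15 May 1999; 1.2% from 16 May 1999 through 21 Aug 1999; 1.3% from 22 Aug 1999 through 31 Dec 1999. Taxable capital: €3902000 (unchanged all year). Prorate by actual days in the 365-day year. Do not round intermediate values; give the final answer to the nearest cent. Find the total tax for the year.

1 Jan – 15 May 1999: 135 days at 0.6% → €3902000 × 0.6% × 135/365 = €8659.2329
16 May – 21 Aug 1999: 98 days at 1.2% → €3902000 × 1.2% × 98/365 = €12571.9233
22 Aug – 31 Dec 1999: 132 days at 1.3% → €3902000 × 1.3% × 132/365 = €18344.7452
Total = €39575.9014

€39575.90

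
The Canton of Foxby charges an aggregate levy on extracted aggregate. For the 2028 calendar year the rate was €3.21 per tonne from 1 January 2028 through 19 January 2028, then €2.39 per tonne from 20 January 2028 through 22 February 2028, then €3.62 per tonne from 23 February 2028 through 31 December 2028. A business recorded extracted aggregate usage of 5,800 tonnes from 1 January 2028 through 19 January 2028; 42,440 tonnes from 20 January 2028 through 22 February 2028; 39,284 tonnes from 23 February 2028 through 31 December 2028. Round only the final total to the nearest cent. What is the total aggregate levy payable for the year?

1 January – 19 January 2028: 5,800 tonnes at €3.21/tonne → €18618.00
20 January – 22 February 2028: 42,440 tonnes at €2.39/tonne → €101431.60
23 February – 31 December 2028: 39,284 tonnes at €3.62/tonne → €142208.08

€262257.68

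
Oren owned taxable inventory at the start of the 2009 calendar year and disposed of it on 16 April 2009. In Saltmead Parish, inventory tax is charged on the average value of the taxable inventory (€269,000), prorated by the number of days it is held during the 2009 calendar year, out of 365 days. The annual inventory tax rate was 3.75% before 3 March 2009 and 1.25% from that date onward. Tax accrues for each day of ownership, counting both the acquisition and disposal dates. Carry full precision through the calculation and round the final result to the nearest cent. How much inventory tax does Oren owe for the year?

1 January – 2 March 2009: 61 days at 3.75% → €269,000 × 3.75% × 61/365 = €1,685.8562
3 March – 16 April 2009: 45 days at 1.25% → €269,000 × 1.25% × 45/365 = €414.5548
Total = €2,100.4110

€2,100.41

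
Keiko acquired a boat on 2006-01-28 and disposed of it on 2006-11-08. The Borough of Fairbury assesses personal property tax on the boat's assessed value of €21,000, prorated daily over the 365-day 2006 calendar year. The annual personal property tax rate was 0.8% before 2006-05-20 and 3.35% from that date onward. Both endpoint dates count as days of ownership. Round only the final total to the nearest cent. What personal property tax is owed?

2006-01-28 to 2006-05-19: 112 days at 0.8% → €21,000 × 0.8% × 112/365 = €51.5507
2006-05-20 to 2006-11-08: 173 days at 3.35% → €21,000 × 3.35% × 173/365 = €333.4397
Total = €384.9904

€384.99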